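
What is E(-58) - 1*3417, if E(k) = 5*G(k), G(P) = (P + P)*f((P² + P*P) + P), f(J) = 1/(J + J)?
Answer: -78592/23 ≈ -3417.0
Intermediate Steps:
f(J) = 1/(2*J)
G(P) = P/(P + 2*P²) (G(P) = (P + P)*(1/(2*((P² + P*P) + P))) = (2*P)*(1/(2*((P² + P²) + P))) = (2*P)*(1/(2*(2*P² + P))) = (2*P)*(1/(2*(P + 2*P²))) = P/(P + 2*P²))
E(k) = 5/(1 + 2*k)
E(-58) - 1*3417 = 5/(1 + 2*(-58)) - 1*3417 = 5/(1 - 116) - 3417 = 5/(-115) - 3417 = 5*(-1/115) - 3417 = -1/23 - 3417 = -78592/23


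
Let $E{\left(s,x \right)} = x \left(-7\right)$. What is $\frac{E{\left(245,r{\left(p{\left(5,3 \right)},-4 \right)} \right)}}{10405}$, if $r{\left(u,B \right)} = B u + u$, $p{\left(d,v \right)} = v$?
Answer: $\frac{63}{10405} \approx 0.0060548$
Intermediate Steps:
$r{\left(u,B \right)} = u + B u$
$E{\left(s,x \right)} = - 7 x$
$\frac{E{\left(245,r{\left(p{\left(5,3 \right)},-4 \right)} \right)}}{10405} = \frac{\left(-7\right) 3 \left(1 - 4\right)}{10405} = - 7 \cdot 3 \left(-3\right) \frac{1}{10405} = \left(-7\right) \left(-9\right) \frac{1}{10405} = 63 \cdot \frac{1}{10405} = \frac{63}{10405}$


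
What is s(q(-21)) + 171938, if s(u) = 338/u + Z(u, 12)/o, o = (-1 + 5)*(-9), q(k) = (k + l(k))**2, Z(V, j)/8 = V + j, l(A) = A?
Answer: 151301389/882 ≈ 1.7154e+5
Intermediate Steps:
Z(V, j) = 8*V + 8*j (Z(V, j) = 8*(V + j) = 8*V + 8*j)
q(k) = 4*k**2 (q(k) = (k + k)**2 = (2*k)**2 = 4*k**2)
o = -36 (o = 4*(-9) = -36)
s(u) = -8/3 + 338/u - 2*u/9 (s(u) = 338/u + (8*u + 8*12)/(-36) = 338/u + (8*u + 96)*(-1/36) = 338/u + (96 + 8*u)*(-1/36) = 338/u + (-8/3 - 2*u/9) = -8/3 + 338/u - 2*u/9)
s(q(-21)) + 171938 = 2*(1521 - 4*(-21)**2*(12 + 4*(-21)**2))/(9*((4*(-21)**2))) + 171938 = 2*(1521 - 4*441*(12 + 4*441))/(9*((4*441))) + 171938 = (2/9)*(1521 - 1*1764*(12 + 1764))/1764 + 171938 = (2/9)*(1/1764)*(1521 - 1*1764*1776) + 171938 = (2/9)*(1/1764)*(1521 - 3132864) + 171938 = (2/9)*(1/1764)*(-3131343) + 171938 = -347927/882 + 171938 = 151301389/882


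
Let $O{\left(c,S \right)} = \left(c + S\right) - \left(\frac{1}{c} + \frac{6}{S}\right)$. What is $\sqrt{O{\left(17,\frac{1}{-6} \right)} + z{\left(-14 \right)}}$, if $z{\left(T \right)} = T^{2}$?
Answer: $\frac{5 \sqrt{103530}}{102} \approx 15.773$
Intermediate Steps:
$O{\left(c,S \right)} = S + c - \frac{1}{c} - \frac{6}{S}$ ($O{\left(c,S \right)} = \left(S + c\right) - \left(\frac{1}{c} + \frac{6}{S}\right) = S + c - \frac{1}{c} - \frac{6}{S}$)
$\sqrt{O{\left(17,\frac{1}{-6} \right)} + z{\left(-14 \right)}} = \sqrt{\left(\frac{1}{-6} + 17 - \frac{1}{17} - \frac{6}{\frac{1}{-6}}\right) + \left(-14\right)^{2}} = \sqrt{\left(- \frac{1}{6} + 17 - \frac{1}{17} - \frac{6}{- \frac{1}{6}}\right) + 196} = \sqrt{\left(- \frac{1}{6} + 17 - \frac{1}{17} - -36\right) + 196} = \sqrt{\left(- \frac{1}{6} + 17 - \frac{1}{17} + 36\right) + 196} = \sqrt{\frac{5383}{102} + 196} = \sqrt{\frac{25375}{102}} = \frac{5 \sqrt{103530}}{102}$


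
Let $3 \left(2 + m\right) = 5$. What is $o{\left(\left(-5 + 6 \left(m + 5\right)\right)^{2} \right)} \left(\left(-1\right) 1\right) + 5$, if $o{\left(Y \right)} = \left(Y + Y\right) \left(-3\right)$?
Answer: $3179$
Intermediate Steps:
$m = - \frac{1}{3}$ ($m = -2 + \frac{1}{3} \cdot 5 = -2 + \frac{5}{3} = - \frac{1}{3} \approx -0.33333$)
$o{\left(Y \right)} = - 6 Y$ ($o{\left(Y \right)} = 2 Y \left(-3\right) = - 6 Y$)
$o{\left(\left(-5 + 6 \left(m + 5\right)\right)^{2} \right)} \left(\left(-1\right) 1\right) + 5 = - 6 \left(-5 + 6 \left(- \frac{1}{3} + 5\right)\right)^{2} \left(\left(-1\right) 1\right) + 5 = - 6 \left(-5 + 6 \cdot \frac{14}{3}\right)^{2} \left(-1\right) + 5 = - 6 \left(-5 + 28\right)^{2} \left(-1\right) + 5 = - 6 \cdot 23^{2} \left(-1\right) + 5 = \left(-6\right) 529 \left(-1\right) + 5 = \left(-3174\right) \left(-1\right) + 5 = 3174 + 5 = 3179$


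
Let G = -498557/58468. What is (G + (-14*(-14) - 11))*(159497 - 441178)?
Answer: -2906391036663/58468 ≈ -4.9709e+7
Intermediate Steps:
G = -498557/58468 (G = -498557*1/58468 = -498557/58468 ≈ -8.5270)
(G + (-14*(-14) - 11))*(159497 - 441178) = (-498557/58468 + (-14*(-14) - 11))*(159497 - 441178) = (-498557/58468 + (196 - 11))*(-281681) = (-498557/58468 + 185)*(-281681) = (10318023/58468)*(-281681) = -2906391036663/58468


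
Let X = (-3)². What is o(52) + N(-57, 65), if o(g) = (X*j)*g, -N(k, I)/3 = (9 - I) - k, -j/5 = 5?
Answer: -11703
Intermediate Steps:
j = -25 (j = -5*5 = -25)
N(k, I) = -27 + 3*I + 3*k (N(k, I) = -3*((9 - I) - k) = -3*(9 - I - k) = -27 + 3*I + 3*k)
X = 9
o(g) = -225*g (o(g) = (9*(-25))*g = -225*g)
o(52) + N(-57, 65) = -225*52 + (-27 + 3*65 + 3*(-57)) = -11700 + (-27 + 195 - 171) = -11700 - 3 = -11703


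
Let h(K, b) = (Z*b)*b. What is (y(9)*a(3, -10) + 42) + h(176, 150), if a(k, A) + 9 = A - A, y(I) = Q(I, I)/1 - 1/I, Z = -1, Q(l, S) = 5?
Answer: -22502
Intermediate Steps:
y(I) = 5 - 1/I (y(I) = 5/1 - 1/I = 5*1 - 1/I = 5 - 1/I)
a(k, A) = -9 (a(k, A) = -9 + (A - A) = -9 + 0 = -9)
h(K, b) = -b**2 (h(K, b) = (-b)*b = -b**2)
(y(9)*a(3, -10) + 42) + h(176, 150) = ((5 - 1/9)*(-9) + 42) - 1*150**2 = ((5 - 1*1/9)*(-9) + 42) - 1*22500 = ((5 - 1/9)*(-9) + 42) - 22500 = ((44/9)*(-9) + 42) - 22500 = (-44 + 42) - 22500 = -2 - 22500 = -22502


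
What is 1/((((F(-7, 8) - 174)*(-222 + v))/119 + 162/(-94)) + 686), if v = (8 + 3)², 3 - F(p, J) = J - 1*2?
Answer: 5593/4667378 ≈ 0.0011983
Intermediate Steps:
F(p, J) = 5 - J (F(p, J) = 3 - (J - 1*2) = 3 - (J - 2) = 3 - (-2 + J) = 3 + (2 - J) = 5 - J)
v = 121 (v = 11² = 121)
1/((((F(-7, 8) - 174)*(-222 + v))/119 + 162/(-94)) + 686) = 1/(((((5 - 1*8) - 174)*(-222 + 121))/119 + 162/(-94)) + 686) = 1/(((((5 - 8) - 174)*(-101))*(1/119) + 162*(-1/94)) + 686) = 1/((((-3 - 174)*(-101))*(1/119) - 81/47) + 686) = 1/((-177*(-101)*(1/119) - 81/47) + 686) = 1/((17877*(1/119) - 81/47) + 686) = 1/((17877/119 - 81/47) + 686) = 1/(830580/5593 + 686) = 1/(4667378/5593) = 5593/4667378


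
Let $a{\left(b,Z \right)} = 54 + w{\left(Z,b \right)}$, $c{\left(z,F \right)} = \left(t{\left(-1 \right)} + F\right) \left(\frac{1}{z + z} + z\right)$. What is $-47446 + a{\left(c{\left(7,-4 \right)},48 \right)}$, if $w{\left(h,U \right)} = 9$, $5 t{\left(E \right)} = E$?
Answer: $-47383$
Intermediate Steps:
$t{\left(E \right)} = \frac{E}{5}$
$c{\left(z,F \right)} = \left(- \frac{1}{5} + F\right) \left(z + \frac{1}{2 z}\right)$ ($c{\left(z,F \right)} = \left(\frac{1}{5} \left(-1\right) + F\right) \left(\frac{1}{z + z} + z\right) = \left(- \frac{1}{5} + F\right) \left(\frac{1}{2 z} + z\right) = \left(- \frac{1}{5} + F\right) \left(z + \frac{1}{2 z}\right)$)
$a{\left(b,Z \right)} = 63$ ($a{\left(b,Z \right)} = 54 + 9 = 63$)
$-47446 + a{\left(c{\left(7,-4 \right)},48 \right)} = -47446 + 63 = -47383$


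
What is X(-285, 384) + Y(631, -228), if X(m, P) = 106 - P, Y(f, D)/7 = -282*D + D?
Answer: 448198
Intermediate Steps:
Y(f, D) = -1967*D (Y(f, D) = 7*(-282*D + D) = 7*(-281*D) = -1967*D)
X(-285, 384) + Y(631, -228) = (106 - 1*384) - 1967*(-228) = (106 - 384) + 448476 = -278 + 448476 = 448198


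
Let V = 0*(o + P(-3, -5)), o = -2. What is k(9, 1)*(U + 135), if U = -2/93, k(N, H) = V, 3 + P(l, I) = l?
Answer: 0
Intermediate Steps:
P(l, I) = -3 + l
V = 0 (V = 0*(-2 + (-3 - 3)) = 0*(-2 - 6) = 0*(-8) = 0)
k(N, H) = 0
U = -2/93 (U = -2*1/93 = -2/93 ≈ -0.021505)
k(9, 1)*(U + 135) = 0*(-2/93 + 135) = 0*(12553/93) = 0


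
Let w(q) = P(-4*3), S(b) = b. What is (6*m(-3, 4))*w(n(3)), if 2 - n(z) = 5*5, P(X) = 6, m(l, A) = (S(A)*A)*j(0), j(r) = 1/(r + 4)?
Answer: 144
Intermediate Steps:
j(r) = 1/(4 + r)
m(l, A) = A²/4 (m(l, A) = (A*A)/(4 + 0) = A²/4)
n(z) = -23 (n(z) = 2 - 5*5 = 2 - 1*25 = 2 - 25 = -23)
w(q) = 6
(6*m(-3, 4))*w(n(3)) = (6*((¼)*4²))*6 = (6*((¼)*16))*6 = (6*4)*6 = 24*6 = 144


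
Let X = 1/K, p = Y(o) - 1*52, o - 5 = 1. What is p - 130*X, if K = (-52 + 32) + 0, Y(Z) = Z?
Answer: -79/2 ≈ -39.500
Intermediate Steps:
o = 6 (o = 5 + 1 = 6)
K = -20 (K = -20 + 0 = -20)
p = -46 (p = 6 - 1*52 = 6 - 52 = -46)
X = -1/20 (X = 1/(-20) = -1/20 ≈ -0.050000)
p - 130*X = -46 - 130*(-1/20) = -46 + 13/2 = -79/2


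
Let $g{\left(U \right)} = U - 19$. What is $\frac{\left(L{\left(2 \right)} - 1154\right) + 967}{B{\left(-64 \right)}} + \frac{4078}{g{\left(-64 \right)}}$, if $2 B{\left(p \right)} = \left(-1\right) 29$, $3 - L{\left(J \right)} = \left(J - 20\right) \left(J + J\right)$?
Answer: $- \frac{99670}{2407} \approx -41.408$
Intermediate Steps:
$g{\left(U \right)} = -19 + U$
$L{\left(J \right)} = 3 - 2 J \left(-20 + J\right)$ ($L{\left(J \right)} = 3 - \left(J - 20\right) \left(J + J\right) = 3 - \left(-20 + J\right) 2 J = 3 - 2 J \left(-20 + J\right)$)
$B{\left(p \right)} = - \frac{29}{2}$ ($B{\left(p \right)} = \frac{\left(-1\right) 29}{2} = \frac{1}{2} \left(-29\right) = - \frac{29}{2}$)
$\frac{\left(L{\left(2 \right)} - 1154\right) + 967}{B{\left(-64 \right)}} + \frac{4078}{g{\left(-64 \right)}} = \frac{\left(\left(3 - 2 \cdot 2^{2} + 40 \cdot 2\right) - 1154\right) + 967}{- \frac{29}{2}} + \frac{4078}{-19 - 64} = \left(\left(\left(3 - 8 + 80\right) - 1154\right) + 967\right) \left(- \frac{2}{29}\right) + \frac{4078}{-83} = \left(\left(\left(3 - 8 + 80\right) - 1154\right) + 967\right) \left(- \frac{2}{29}\right) + 4078 \left(- \frac{1}{83}\right) = \left(\left(75 - 1154\right) + 967\right) \left(- \frac{2}{29}\right) - \frac{4078}{83} = \left(-1079 + 967\right) \left(- \frac{2}{29}\right) - \frac{4078}{83} = \left(-112\right) \left(- \frac{2}{29}\right) - \frac{4078}{83} = \frac{224}{29} - \frac{4078}{83} = - \frac{99670}{2407}$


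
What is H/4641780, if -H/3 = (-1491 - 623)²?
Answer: -1117249/386815 ≈ -2.8883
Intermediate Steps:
H = -13406988 (H = -3*(-1491 - 623)² = -3*(-2114)² = -3*4468996 = -13406988)
H/4641780 = -13406988/4641780 = -13406988*1/4641780 = -1117249/386815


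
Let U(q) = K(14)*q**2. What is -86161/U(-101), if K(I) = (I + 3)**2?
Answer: -86161/2948089 ≈ -0.029226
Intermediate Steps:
K(I) = (3 + I)**2
U(q) = 289*q**2 (U(q) = (3 + 14)**2*q**2 = 17**2*q**2 = 289*q**2)
-86161/U(-101) = -86161/(289*(-101)**2) = -86161/(289*10201) = -86161/2948089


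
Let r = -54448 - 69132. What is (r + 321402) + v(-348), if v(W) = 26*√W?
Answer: 197822 + 52*I*√87 ≈ 1.9782e+5 + 485.02*I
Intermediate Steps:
r = -123580
(r + 321402) + v(-348) = (-123580 + 321402) + 26*√(-348) = 197822 + 26*(2*I*√87) = 197822 + 52*I*√87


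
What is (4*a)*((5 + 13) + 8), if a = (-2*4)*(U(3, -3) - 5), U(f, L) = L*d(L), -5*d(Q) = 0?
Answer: 4160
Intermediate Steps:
d(Q) = 0 (d(Q) = -⅕*0 = 0)
U(f, L) = 0 (U(f, L) = L*0 = 0)
a = 40 (a = (-2*4)*(0 - 5) = -8*(-5) = 40)
(4*a)*((5 + 13) + 8) = (4*40)*((5 + 13) + 8) = 160*(18 + 8) = 160*26 = 4160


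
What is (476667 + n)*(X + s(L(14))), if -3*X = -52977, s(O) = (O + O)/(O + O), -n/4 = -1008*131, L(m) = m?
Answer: 17745809940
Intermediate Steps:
n = 528192 (n = -(-4032)*131 = -4*(-132048) = 528192)
s(O) = 1 (s(O) = (2*O)/((2*O)) = (2*O)*(1/(2*O)) = 1)
X = 17659 (X = -⅓*(-52977) = 17659)
(476667 + n)*(X + s(L(14))) = (476667 + 528192)*(17659 + 1) = 1004859*17660 = 17745809940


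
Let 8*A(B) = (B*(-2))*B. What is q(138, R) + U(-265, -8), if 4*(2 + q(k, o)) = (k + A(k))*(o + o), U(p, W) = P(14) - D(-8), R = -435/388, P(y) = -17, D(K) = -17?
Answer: 2009453/776 ≈ 2589.5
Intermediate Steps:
A(B) = -B²/4 (A(B) = ((B*(-2))*B)/8 = ((-2*B)*B)/8 = (-2*B²)/8 = -B²/4)
R = -435/388 (R = -435*1/388 = -435/388 ≈ -1.1211)
U(p, W) = 0 (U(p, W) = -17 - 1*(-17) = -17 + 17 = 0)
q(k, o) = -2 + o*(k - k²/4)/2 (q(k, o) = -2 + ((k - k²/4)*(o + o))/4 = -2 + ((k - k²/4)*(2*o))/4 = -2 + (2*o*(k - k²/4))/4 = -2 + o*(k - k²/4)/2)
q(138, R) + U(-265, -8) = (-2 + (½)*138*(-435/388) - ⅛*(-435/388)*138²) + 0 = (-2 - 30015/388 - ⅛*(-435/388)*19044) + 0 = (-2 - 30015/388 + 2071035/776) + 0 = 2009453/776 + 0 = 2009453/776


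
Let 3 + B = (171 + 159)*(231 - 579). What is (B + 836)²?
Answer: 12997596049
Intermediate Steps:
B = -114843 (B = -3 + (171 + 159)*(231 - 579) = -3 + 330*(-348) = -3 - 114840 = -114843)
(B + 836)² = (-114843 + 836)² = (-114007)² = 12997596049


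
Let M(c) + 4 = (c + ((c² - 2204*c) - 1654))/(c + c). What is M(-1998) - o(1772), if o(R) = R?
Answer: -3872210/999 ≈ -3876.1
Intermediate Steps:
M(c) = -4 + (-1654 + c² - 2203*c)/(2*c) (M(c) = -4 + (c + ((c² - 2204*c) - 1654))/(c + c) = -4 + (c + (-1654 + c² - 2204*c))/((2*c)) = -4 + (-1654 + c² - 2203*c)*(1/(2*c)) = -4 + (-1654 + c² - 2203*c)/(2*c))
M(-1998) - o(1772) = (½)*(-1654 - 1998*(-2211 - 1998))/(-1998) - 1*1772 = (½)*(-1/1998)*(-1654 - 1998*(-4209)) - 1772 = (½)*(-1/1998)*(-1654 + 8409582) - 1772 = (½)*(-1/1998)*8407928 - 1772 = -2101982/999 - 1772 = -3872210/999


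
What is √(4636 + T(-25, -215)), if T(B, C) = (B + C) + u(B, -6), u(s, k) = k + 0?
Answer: √4390 ≈ 66.257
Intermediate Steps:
u(s, k) = k
T(B, C) = -6 + B + C (T(B, C) = (B + C) - 6 = -6 + B + C)
√(4636 + T(-25, -215)) = √(4636 + (-6 - 25 - 215)) = √(4636 - 246) = √4390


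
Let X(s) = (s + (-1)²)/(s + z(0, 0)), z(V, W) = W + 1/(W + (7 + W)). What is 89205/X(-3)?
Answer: 892050/7 ≈ 1.2744e+5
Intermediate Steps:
z(V, W) = W + 1/(7 + 2*W)
X(s) = (1 + s)/(⅐ + s) (X(s) = (s + (-1)²)/(s + (1 + 2*0² + 7*0)/(7 + 2*0)) = (s + 1)/(s + (1 + 2*0 + 0)/(7 + 0)) = (1 + s)/(s + (1 + 0 + 0)/7) = (1 + s)/(s + (⅐)*1) = (1 + s)/(s + ⅐) = (1 + s)/(⅐ + s))
89205/X(-3) = 89205/((7*(1 - 3)/(1 + 7*(-3)))) = 89205/((7*(-2)/(1 - 21))) = 89205/((7*(-2)/(-20))) = 89205/((7*(-1/20)*(-2))) = 89205/(7/10) = 89205*(10/7) = 892050/7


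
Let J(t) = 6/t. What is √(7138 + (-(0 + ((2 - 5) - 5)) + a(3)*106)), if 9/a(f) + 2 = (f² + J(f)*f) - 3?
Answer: 9*√2235/5 ≈ 85.096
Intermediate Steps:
a(f) = 9/(1 + f²) (a(f) = 9/(-2 + ((f² + (6/f)*f) - 3)) = 9/(-2 + ((f² + 6) - 3)) = 9/(-2 + ((6 + f²) - 3)) = 9/(-2 + (3 + f²)) = 9/(1 + f²))
√(7138 + (-(0 + ((2 - 5) - 5)) + a(3)*106)) = √(7138 + (-(0 + ((2 - 5) - 5)) + (9/(1 + 3²))*106)) = √(7138 + (-(0 + (-3 - 5)) + (9/(1 + 9))*106)) = √(7138 + (-(0 - 8) + (9/10)*106)) = √(7138 + (-1*(-8) + (9*(⅒))*106)) = √(7138 + (8 + (9/10)*106)) = √(7138 + (8 + 477/5)) = √(7138 + 517/5) = √(36207/5) = 9*√2235/5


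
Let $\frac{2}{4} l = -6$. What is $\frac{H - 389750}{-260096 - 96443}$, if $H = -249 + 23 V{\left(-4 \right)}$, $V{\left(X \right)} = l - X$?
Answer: $\frac{390183}{356539} \approx 1.0944$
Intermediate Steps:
$l = -12$ ($l = 2 \left(-6\right) = -12$)
$V{\left(X \right)} = -12 - X$
$H = -433$ ($H = -249 + 23 \left(-12 - -4\right) = -249 + 23 \left(-12 + 4\right) = -249 + 23 \left(-8\right) = -249 - 184 = -433$)
$\frac{H - 389750}{-260096 - 96443} = \frac{-433 - 389750}{-260096 - 96443} = - \frac{390183}{-356539} = \left(-390183\right) \left(- \frac{1}{356539}\right) = \frac{390183}{356539}$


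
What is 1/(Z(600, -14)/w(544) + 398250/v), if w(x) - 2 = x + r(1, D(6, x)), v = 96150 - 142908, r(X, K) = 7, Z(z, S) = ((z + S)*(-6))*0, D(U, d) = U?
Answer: -7793/66375 ≈ -0.11741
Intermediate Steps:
Z(z, S) = 0 (Z(z, S) = ((S + z)*(-6))*0 = (-6*S - 6*z)*0 = 0)
v = -46758
w(x) = 9 + x (w(x) = 2 + (x + 7) = 2 + (7 + x) = 9 + x)
1/(Z(600, -14)/w(544) + 398250/v) = 1/(0/(9 + 544) + 398250/(-46758)) = 1/(0/553 + 398250*(-1/46758)) = 1/(0*(1/553) - 66375/7793) = 1/(0 - 66375/7793) = 1/(-66375/7793) = -7793/66375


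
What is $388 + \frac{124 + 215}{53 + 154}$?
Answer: $\frac{26885}{69} \approx 389.64$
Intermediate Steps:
$388 + \frac{124 + 215}{53 + 154} = 388 + \frac{339}{207} = 388 + 339 \cdot \frac{1}{207} = 388 + \frac{113}{69} = \frac{26885}{69}$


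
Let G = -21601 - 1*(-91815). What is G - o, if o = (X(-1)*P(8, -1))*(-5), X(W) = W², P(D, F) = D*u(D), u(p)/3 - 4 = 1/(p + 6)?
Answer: 494918/7 ≈ 70703.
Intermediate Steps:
u(p) = 12 + 3/(6 + p) (u(p) = 12 + 3/(p + 6) = 12 + 3/(6 + p))
P(D, F) = 3*D*(25 + 4*D)/(6 + D) (P(D, F) = D*(3*(25 + 4*D)/(6 + D)) = 3*D*(25 + 4*D)/(6 + D))
G = 70214 (G = -21601 + 91815 = 70214)
o = -3420/7 (o = ((-1)²*(3*8*(25 + 4*8)/(6 + 8)))*(-5) = (1*(3*8*(25 + 32)/14))*(-5) = (1*(3*8*(1/14)*57))*(-5) = (1*(684/7))*(-5) = (684/7)*(-5) = -3420/7 ≈ -488.57)
G - o = 70214 - 1*(-3420/7) = 70214 + 3420/7 = 494918/7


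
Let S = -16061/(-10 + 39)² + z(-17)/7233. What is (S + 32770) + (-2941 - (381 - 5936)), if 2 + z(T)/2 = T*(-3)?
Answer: 215123122157/6082953 ≈ 35365.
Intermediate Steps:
z(T) = -4 - 6*T (z(T) = -4 + 2*(T*(-3)) = -4 + 2*(-3*T) = -4 - 6*T)
S = -116086795/6082953 (S = -16061/(-10 + 39)² + (-4 - 6*(-17))/7233 = -16061/(29²) + (-4 + 102)*(1/7233) = -16061/841 + 98*(1/7233) = -16061*1/841 + 98/7233 = -16061/841 + 98/7233 = -116086795/6082953 ≈ -19.084)
(S + 32770) + (-2941 - (381 - 5936)) = (-116086795/6082953 + 32770) + (-2941 - (381 - 5936)) = 199222283015/6082953 + (-2941 - 1*(-5555)) = 199222283015/6082953 + (-2941 + 5555) = 199222283015/6082953 + 2614 = 215123122157/6082953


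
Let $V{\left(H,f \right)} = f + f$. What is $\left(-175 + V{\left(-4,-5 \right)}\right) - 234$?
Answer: $-419$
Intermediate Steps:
$V{\left(H,f \right)} = 2 f$
$\left(-175 + V{\left(-4,-5 \right)}\right) - 234 = \left(-175 + 2 \left(-5\right)\right) - 234 = \left(-175 - 10\right) - 234 = -185 - 234 = -419$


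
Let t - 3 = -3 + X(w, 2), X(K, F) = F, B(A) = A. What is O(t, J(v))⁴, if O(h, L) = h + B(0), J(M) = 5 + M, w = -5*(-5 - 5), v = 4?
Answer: 16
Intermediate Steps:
w = 50 (w = -5*(-10) = 50)
t = 2 (t = 3 + (-3 + 2) = 3 - 1 = 2)
O(h, L) = h (O(h, L) = h + 0 = h)
O(t, J(v))⁴ = 2⁴ = 16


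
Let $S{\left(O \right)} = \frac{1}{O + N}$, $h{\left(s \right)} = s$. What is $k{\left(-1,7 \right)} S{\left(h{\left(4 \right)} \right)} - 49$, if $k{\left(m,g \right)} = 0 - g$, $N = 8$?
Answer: $- \frac{595}{12} \approx -49.583$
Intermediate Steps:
$S{\left(O \right)} = \frac{1}{8 + O}$ ($S{\left(O \right)} = \frac{1}{O + 8} = \frac{1}{8 + O}$)
$k{\left(m,g \right)} = - g$
$k{\left(-1,7 \right)} S{\left(h{\left(4 \right)} \right)} - 49 = \frac{\left(-1\right) 7}{8 + 4} - 49 = - \frac{7}{12} - 49 = - \frac{595}{12}$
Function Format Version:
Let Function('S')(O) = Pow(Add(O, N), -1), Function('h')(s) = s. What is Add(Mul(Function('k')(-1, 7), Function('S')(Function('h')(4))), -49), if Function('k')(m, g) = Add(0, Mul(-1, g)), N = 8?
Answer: Rational(-595, 12) ≈ -49.583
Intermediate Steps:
Function('S')(O) = Pow(Add(8, O), -1) (Function('S')(O) = Pow(Add(O, 8), -1) = Pow(Add(8, O), -1))
Function('k')(m, g) = Mul(-1, g)
Add(Mul(Function('k')(-1, 7), Function('S')(Function('h')(4))), -49) = Add(Mul(Mul(-1, 7), Pow(Add(8, 4), -1)), -49) = Add(Mul(-7, Pow(12, -1)), -49) = Add(Mul(-7, Rational(1, 12)), -49) = Add(Rational(-7, 12), -49) = Rational(-595, 12)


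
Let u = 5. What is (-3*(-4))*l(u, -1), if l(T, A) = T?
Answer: 60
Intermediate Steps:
(-3*(-4))*l(u, -1) = -3*(-4)*5 = 12*5 = 60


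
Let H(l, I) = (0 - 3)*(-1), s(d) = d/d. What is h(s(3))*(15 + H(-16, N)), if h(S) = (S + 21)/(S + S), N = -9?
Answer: 198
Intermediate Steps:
s(d) = 1
H(l, I) = 3 (H(l, I) = -3*(-1) = 3)
h(S) = (21 + S)/(2*S) (h(S) = (21 + S)/((2*S)) = (21 + S)*(1/(2*S)) = (21 + S)/(2*S))
h(s(3))*(15 + H(-16, N)) = ((½)*(21 + 1)/1)*(15 + 3) = ((½)*1*22)*18 = 11*18 = 198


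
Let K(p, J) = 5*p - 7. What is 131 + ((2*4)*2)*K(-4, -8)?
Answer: -301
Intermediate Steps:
K(p, J) = -7 + 5*p
131 + ((2*4)*2)*K(-4, -8) = 131 + ((2*4)*2)*(-7 + 5*(-4)) = 131 + (8*2)*(-7 - 20) = 131 + 16*(-27) = 131 - 432 = -301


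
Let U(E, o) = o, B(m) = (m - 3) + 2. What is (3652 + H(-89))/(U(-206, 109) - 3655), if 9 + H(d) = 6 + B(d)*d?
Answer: -11659/3546 ≈ -3.2879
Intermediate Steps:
B(m) = -1 + m (B(m) = (-3 + m) + 2 = -1 + m)
H(d) = -3 + d*(-1 + d) (H(d) = -9 + (6 + (-1 + d)*d) = -9 + (6 + d*(-1 + d)) = -3 + d*(-1 + d))
(3652 + H(-89))/(U(-206, 109) - 3655) = (3652 + (-3 - 89*(-1 - 89)))/(109 - 3655) = (3652 + (-3 - 89*(-90)))/(-3546) = (3652 + (-3 + 8010))*(-1/3546) = (3652 + 8007)*(-1/3546) = 11659*(-1/3546) = -11659/3546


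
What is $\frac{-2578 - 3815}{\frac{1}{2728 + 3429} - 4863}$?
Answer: $\frac{39361701}{29941490} \approx 1.3146$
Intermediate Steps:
$\frac{-2578 - 3815}{\frac{1}{2728 + 3429} - 4863} = - \frac{6393}{\frac{1}{6157} - 4863} = - \frac{6393}{- \frac{29941490}{6157}} = \left(-6393\right) \left(- \frac{6157}{29941490}\right) = \frac{39361701}{29941490}$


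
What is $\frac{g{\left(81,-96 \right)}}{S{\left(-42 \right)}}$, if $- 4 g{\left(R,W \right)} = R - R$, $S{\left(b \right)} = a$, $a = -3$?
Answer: $0$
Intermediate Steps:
$S{\left(b \right)} = -3$
$g{\left(R,W \right)} = 0$ ($g{\left(R,W \right)} = - \frac{R - R}{4} = \left(- \frac{1}{4}\right) 0 = 0$)
$\frac{g{\left(81,-96 \right)}}{S{\left(-42 \right)}} = \frac{0}{-3} = 0 \left(- \frac{1}{3}\right) = 0$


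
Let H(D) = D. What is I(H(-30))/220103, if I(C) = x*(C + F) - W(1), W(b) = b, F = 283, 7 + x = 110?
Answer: 26058/220103 ≈ 0.11839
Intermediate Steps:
x = 103 (x = -7 + 110 = 103)
I(C) = 29148 + 103*C (I(C) = 103*(C + 283) - 1*1 = 103*(283 + C) - 1 = (29149 + 103*C) - 1 = 29148 + 103*C)
I(H(-30))/220103 = (29148 + 103*(-30))/220103 = (29148 - 3090)*(1/220103) = 26058*(1/220103) = 26058/220103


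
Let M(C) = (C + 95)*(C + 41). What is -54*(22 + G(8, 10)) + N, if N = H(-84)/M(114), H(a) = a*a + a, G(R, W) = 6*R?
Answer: -122446128/32395 ≈ -3779.8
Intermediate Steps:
H(a) = a + a² (H(a) = a² + a = a + a²)
M(C) = (41 + C)*(95 + C) (M(C) = (95 + C)*(41 + C) = (41 + C)*(95 + C))
N = 6972/32395 (N = (-84*(1 - 84))/(3895 + 114² + 136*114) = (-84*(-83))/(3895 + 12996 + 15504) = 6972/32395 ≈ 0.21522)
-54*(22 + G(8, 10)) + N = -54*(22 + 6*8) + 6972/32395 = -54*(22 + 48) + 6972/32395 = -54*70 + 6972/32395 = -3780 + 6972/32395 = -122446128/32395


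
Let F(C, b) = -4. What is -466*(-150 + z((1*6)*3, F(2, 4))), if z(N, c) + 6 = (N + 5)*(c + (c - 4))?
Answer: 201312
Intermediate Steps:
z(N, c) = -6 + (-4 + 2*c)*(5 + N) (z(N, c) = -6 + (N + 5)*(c + (c - 4)) = -6 + (5 + N)*(c + (-4 + c)) = -6 + (5 + N)*(-4 + 2*c) = -6 + (-4 + 2*c)*(5 + N))
-466*(-150 + z((1*6)*3, F(2, 4))) = -466*(-150 + (-26 - 4*1*6*3 + 10*(-4) + 2*((1*6)*3)*(-4))) = -466*(-150 + (-26 - 24*3 - 40 + 2*(6*3)*(-4))) = -466*(-150 + (-26 - 4*18 - 40 + 2*18*(-4))) = -466*(-150 + (-26 - 72 - 40 - 144)) = -466*(-150 - 282) = -466*(-432) = 201312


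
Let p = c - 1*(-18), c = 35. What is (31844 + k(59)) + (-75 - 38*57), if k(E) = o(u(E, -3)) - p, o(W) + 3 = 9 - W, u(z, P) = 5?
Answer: 29551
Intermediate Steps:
o(W) = 6 - W (o(W) = -3 + (9 - W) = 6 - W)
p = 53 (p = 35 - 1*(-18) = 35 + 18 = 53)
k(E) = -52 (k(E) = (6 - 1*5) - 1*53 = (6 - 5) - 53 = 1 - 53 = -52)
(31844 + k(59)) + (-75 - 38*57) = (31844 - 52) + (-75 - 38*57) = 31792 + (-75 - 2166) = 31792 - 2241 = 29551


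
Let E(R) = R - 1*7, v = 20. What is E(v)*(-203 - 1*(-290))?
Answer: 1131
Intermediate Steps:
E(R) = -7 + R (E(R) = R - 7 = -7 + R)
E(v)*(-203 - 1*(-290)) = (-7 + 20)*(-203 - 1*(-290)) = 13*(-203 + 290) = 13*87 = 1131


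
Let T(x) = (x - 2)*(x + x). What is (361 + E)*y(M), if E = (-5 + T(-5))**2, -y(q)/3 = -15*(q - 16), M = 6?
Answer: -2063700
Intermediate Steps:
y(q) = -720 + 45*q (y(q) = -(-45)*(q - 16) = -(-45)*(-16 + q) = -3*(240 - 15*q) = -720 + 45*q)
T(x) = 2*x*(-2 + x) (T(x) = (-2 + x)*(2*x) = 2*x*(-2 + x))
E = 4225 (E = (-5 + 2*(-5)*(-2 - 5))**2 = (-5 + 2*(-5)*(-7))**2 = (-5 + 70)**2 = 65**2 = 4225)
(361 + E)*y(M) = (361 + 4225)*(-720 + 45*6) = 4586*(-720 + 270) = 4586*(-450) = -2063700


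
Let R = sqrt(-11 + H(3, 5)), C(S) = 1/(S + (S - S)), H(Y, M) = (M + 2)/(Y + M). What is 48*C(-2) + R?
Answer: -24 + 9*I*sqrt(2)/4 ≈ -24.0 + 3.182*I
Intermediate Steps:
H(Y, M) = (2 + M)/(M + Y)
C(S) = 1/S (C(S) = 1/(S + 0) = 1/S)
R = 9*I*sqrt(2)/4 (R = sqrt(-11 + (2 + 5)/(5 + 3)) = sqrt(-11 + 7/8) = sqrt(-81/8) = 9*I*sqrt(2)/4 ≈ 3.182*I)
48*C(-2) + R = 48/(-2) + 9*I*sqrt(2)/4 = 48*(-1/2) + 9*I*sqrt(2)/4 = -24 + 9*I*sqrt(2)/4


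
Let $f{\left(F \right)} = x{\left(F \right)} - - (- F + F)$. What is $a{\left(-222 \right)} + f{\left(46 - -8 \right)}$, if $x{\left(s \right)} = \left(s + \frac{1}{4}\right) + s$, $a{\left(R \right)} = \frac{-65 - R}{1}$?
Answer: $\frac{1061}{4} \approx 265.25$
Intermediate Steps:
$a{\left(R \right)} = -65 - R$ ($a{\left(R \right)} = \left(-65 - R\right) 1 = -65 - R$)
$x{\left(s \right)} = \frac{1}{4} + 2 s$ ($x{\left(s \right)} = \left(s + \frac{1}{4}\right) + s = \left(\frac{1}{4} + s\right) + s = \frac{1}{4} + 2 s$)
$f{\left(F \right)} = \frac{1}{4} + 2 F$ ($f{\left(F \right)} = \left(\frac{1}{4} + 2 F\right) - - (- F + F) = \left(\frac{1}{4} + 2 F\right) - \left(-1\right) 0 = \left(\frac{1}{4} + 2 F\right) - 0 = \left(\frac{1}{4} + 2 F\right) + 0 = \frac{1}{4} + 2 F$)
$a{\left(-222 \right)} + f{\left(46 - -8 \right)} = \left(-65 - -222\right) + \left(\frac{1}{4} + 2 \left(46 - -8\right)\right) = \left(-65 + 222\right) + \left(\frac{1}{4} + 2 \left(46 + 8\right)\right) = 157 + \left(\frac{1}{4} + 2 \cdot 54\right) = 157 + \left(\frac{1}{4} + 108\right) = 157 + \frac{433}{4} = \frac{1061}{4}$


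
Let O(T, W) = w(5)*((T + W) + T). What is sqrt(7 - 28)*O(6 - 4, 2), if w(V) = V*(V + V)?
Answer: 300*I*sqrt(21) ≈ 1374.8*I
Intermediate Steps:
w(V) = 2*V**2 (w(V) = V*(2*V) = 2*V**2)
O(T, W) = 50*W + 100*T (O(T, W) = (2*5**2)*((T + W) + T) = (2*25)*(W + 2*T) = 50*(W + 2*T) = 50*W + 100*T)
sqrt(7 - 28)*O(6 - 4, 2) = sqrt(7 - 28)*(50*2 + 100*(6 - 4)) = sqrt(-21)*(100 + 100*2) = (I*sqrt(21))*(100 + 200) = (I*sqrt(21))*300 = 300*I*sqrt(21)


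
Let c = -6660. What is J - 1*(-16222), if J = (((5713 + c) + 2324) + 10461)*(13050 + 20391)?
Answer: 395890780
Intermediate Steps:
J = 395874558 (J = (((5713 - 6660) + 2324) + 10461)*(13050 + 20391) = ((-947 + 2324) + 10461)*33441 = (1377 + 10461)*33441 = 11838*33441 = 395874558)
J - 1*(-16222) = 395874558 - 1*(-16222) = 395874558 + 16222 = 395890780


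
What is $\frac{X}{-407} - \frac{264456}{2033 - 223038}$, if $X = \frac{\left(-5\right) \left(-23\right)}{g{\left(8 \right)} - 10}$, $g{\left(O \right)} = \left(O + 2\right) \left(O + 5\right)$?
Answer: $\frac{2578123093}{2158776840} \approx 1.1943$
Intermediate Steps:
$g{\left(O \right)} = \left(2 + O\right) \left(5 + O\right)$
$X = \frac{23}{24}$ ($X = \frac{\left(-5\right) \left(-23\right)}{\left(10 + 8^{2} + 7 \cdot 8\right) - 10} = \frac{115}{\left(10 + 64 + 56\right) - 10} = \frac{115}{130 - 10} = \frac{115}{120} = 115 \cdot \frac{1}{120} = \frac{23}{24} \approx 0.95833$)
$\frac{X}{-407} - \frac{264456}{2033 - 223038} = \frac{23}{24 \left(-407\right)} - \frac{264456}{2033 - 223038} = \frac{23}{24} \left(- \frac{1}{407}\right) - \frac{264456}{-221005} = - \frac{23}{9768} - - \frac{264456}{221005} = - \frac{23}{9768} + \frac{264456}{221005} = \frac{2578123093}{2158776840}$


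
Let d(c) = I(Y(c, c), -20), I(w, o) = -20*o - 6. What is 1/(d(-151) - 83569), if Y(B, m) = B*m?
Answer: -1/83175 ≈ -1.2023e-5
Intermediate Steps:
I(w, o) = -6 - 20*o
d(c) = 394 (d(c) = -6 - 20*(-20) = -6 + 400 = 394)
1/(d(-151) - 83569) = 1/(394 - 83569) = 1/(-83175) = -1/83175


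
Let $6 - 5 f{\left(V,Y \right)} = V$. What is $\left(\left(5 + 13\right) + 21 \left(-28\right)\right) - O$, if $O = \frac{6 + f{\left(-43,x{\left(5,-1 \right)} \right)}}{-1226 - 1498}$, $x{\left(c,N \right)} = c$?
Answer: $- \frac{7763321}{13620} \approx -569.99$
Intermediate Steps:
$f{\left(V,Y \right)} = \frac{6}{5} - \frac{V}{5}$
$O = - \frac{79}{13620}$ ($O = \frac{6 + \left(\frac{6}{5} - - \frac{43}{5}\right)}{-1226 - 1498} = \frac{6 + \left(\frac{6}{5} + \frac{43}{5}\right)}{-2724} = \left(6 + \frac{49}{5}\right) \left(- \frac{1}{2724}\right) = \frac{79}{5} \left(- \frac{1}{2724}\right) = - \frac{79}{13620} \approx -0.0058003$)
$\left(\left(5 + 13\right) + 21 \left(-28\right)\right) - O = \left(\left(5 + 13\right) + 21 \left(-28\right)\right) - - \frac{79}{13620} = \left(18 - 588\right) + \frac{79}{13620} = -570 + \frac{79}{13620} = - \frac{7763321}{13620}$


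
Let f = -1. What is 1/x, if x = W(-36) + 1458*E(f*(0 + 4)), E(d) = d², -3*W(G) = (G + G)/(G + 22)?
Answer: 7/163284 ≈ 4.2870e-5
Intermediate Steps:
W(G) = -2*G/(3*(22 + G)) (W(G) = -(G + G)/(3*(G + 22)) = -2*G/(3*(22 + G)))
x = 163284/7 (x = -2*(-36)/(66 + 3*(-36)) + 1458*(-(0 + 4))² = -2*(-36)/(66 - 108) + 1458*(-1*4)² = -2*(-36)/(-42) + 1458*(-4)² = -2*(-36)*(-1/42) + 1458*16 = -12/7 + 23328 = 163284/7 ≈ 23326.)
1/x = 1/(163284/7) = 7/163284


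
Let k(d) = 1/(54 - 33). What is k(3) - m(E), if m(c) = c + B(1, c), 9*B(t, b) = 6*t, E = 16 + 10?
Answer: -559/21 ≈ -26.619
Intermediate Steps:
k(d) = 1/21
E = 26
B(t, b) = 2*t/3 (B(t, b) = (6*t)/9 = 2*t/3)
m(c) = ⅔ + c (m(c) = c + (⅔)*1 = c + ⅔ = ⅔ + c)
k(3) - m(E) = 1/21 - (⅔ + 26) = 1/21 - 1*80/3 = 1/21 - 80/3 = -559/21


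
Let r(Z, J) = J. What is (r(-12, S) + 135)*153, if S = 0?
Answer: 20655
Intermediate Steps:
(r(-12, S) + 135)*153 = (0 + 135)*153 = 135*153 = 20655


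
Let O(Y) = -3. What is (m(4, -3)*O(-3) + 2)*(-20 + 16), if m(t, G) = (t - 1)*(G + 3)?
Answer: -8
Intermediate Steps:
m(t, G) = (-1 + t)*(3 + G)
(m(4, -3)*O(-3) + 2)*(-20 + 16) = ((-3 - 1*(-3) + 3*4 - 3*4)*(-3) + 2)*(-20 + 16) = ((-3 + 3 + 12 - 12)*(-3) + 2)*(-4) = (0*(-3) + 2)*(-4) = (0 + 2)*(-4) = 2*(-4) = -8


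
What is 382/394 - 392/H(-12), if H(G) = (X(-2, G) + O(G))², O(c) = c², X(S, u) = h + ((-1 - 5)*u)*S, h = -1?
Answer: -77033/197 ≈ -391.03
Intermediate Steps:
X(S, u) = -1 - 6*S*u (X(S, u) = -1 + ((-1 - 5)*u)*S = -1 + (-6*u)*S = -1 - 6*S*u)
H(G) = (-1 + G² + 12*G)² (H(G) = ((-1 - 6*(-2)*G) + G²)² = ((-1 + 12*G) + G²)² = (-1 + G² + 12*G)²)
382/394 - 392/H(-12) = 382/394 - 392/(-1 + (-12)² + 12*(-12))² = 382*(1/394) - 392/(-1 + 144 - 144)² = 191/197 - 392/((-1)²) = 191/197 - 392/1 = 191/197 - 392*1 = 191/197 - 392 = -77033/197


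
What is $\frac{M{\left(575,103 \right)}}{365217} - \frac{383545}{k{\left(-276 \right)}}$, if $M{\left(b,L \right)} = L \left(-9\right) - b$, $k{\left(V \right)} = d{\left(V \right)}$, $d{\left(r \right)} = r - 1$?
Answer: $\frac{140076738211}{101165109} \approx 1384.6$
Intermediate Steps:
$d{\left(r \right)} = -1 + r$ ($d{\left(r \right)} = r - 1 = -1 + r$)
$k{\left(V \right)} = -1 + V$
$M{\left(b,L \right)} = - b - 9 L$ ($M{\left(b,L \right)} = - 9 L - b = - b - 9 L$)
$\frac{M{\left(575,103 \right)}}{365217} - \frac{383545}{k{\left(-276 \right)}} = \frac{\left(-1\right) 575 - 927}{365217} - \frac{383545}{-1 - 276} = \left(-575 - 927\right) \frac{1}{365217} - \frac{383545}{-277} = \left(-1502\right) \frac{1}{365217} - - \frac{383545}{277} = - \frac{1502}{365217} + \frac{383545}{277} = \frac{140076738211}{101165109}$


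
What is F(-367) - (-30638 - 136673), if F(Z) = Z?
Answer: 166944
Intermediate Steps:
F(-367) - (-30638 - 136673) = -367 - (-30638 - 136673) = -367 - 1*(-167311) = -367 + 167311 = 166944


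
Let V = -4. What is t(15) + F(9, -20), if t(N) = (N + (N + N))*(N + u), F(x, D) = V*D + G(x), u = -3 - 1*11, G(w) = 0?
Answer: 125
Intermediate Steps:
u = -14 (u = -3 - 11 = -14)
F(x, D) = -4*D (F(x, D) = -4*D + 0 = -4*D)
t(N) = 3*N*(-14 + N) (t(N) = (N + (N + N))*(N - 14) = (N + 2*N)*(-14 + N) = (3*N)*(-14 + N) = 3*N*(-14 + N))
t(15) + F(9, -20) = 3*15*(-14 + 15) - 4*(-20) = 3*15*1 + 80 = 45 + 80 = 125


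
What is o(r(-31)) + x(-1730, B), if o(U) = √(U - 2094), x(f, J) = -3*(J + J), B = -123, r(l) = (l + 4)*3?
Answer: 738 + 5*I*√87 ≈ 738.0 + 46.637*I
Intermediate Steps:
r(l) = 12 + 3*l (r(l) = (4 + l)*3 = 12 + 3*l)
x(f, J) = -6*J
o(U) = √(-2094 + U)
o(r(-31)) + x(-1730, B) = √(-2094 + (12 + 3*(-31))) - 6*(-123) = √(-2094 + (12 - 93)) + 738 = √(-2094 - 81) + 738 = √(-2175) + 738 = 5*I*√87 + 738 = 738 + 5*I*√87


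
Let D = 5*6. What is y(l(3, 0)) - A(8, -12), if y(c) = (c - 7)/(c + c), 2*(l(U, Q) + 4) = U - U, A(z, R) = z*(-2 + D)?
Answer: -1781/8 ≈ -222.63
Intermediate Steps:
D = 30
A(z, R) = 28*z (A(z, R) = z*(-2 + 30) = z*28 = 28*z)
l(U, Q) = -4 (l(U, Q) = -4 + (U - U)/2 = -4 + (½)*0 = -4 + 0 = -4)
y(c) = (-7 + c)/(2*c) (y(c) = (-7 + c)/((2*c)) = (-7 + c)*(1/(2*c)) = (-7 + c)/(2*c))
y(l(3, 0)) - A(8, -12) = (½)*(-7 - 4)/(-4) - 28*8 = (½)*(-¼)*(-11) - 1*224 = 11/8 - 224 = -1781/8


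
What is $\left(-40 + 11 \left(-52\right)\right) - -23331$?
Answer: $22719$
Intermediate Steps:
$\left(-40 + 11 \left(-52\right)\right) - -23331 = \left(-40 - 572\right) + 23331 = -612 + 23331 = 22719$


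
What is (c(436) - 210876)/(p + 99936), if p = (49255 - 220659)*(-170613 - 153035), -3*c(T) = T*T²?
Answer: -20878621/41605996296 ≈ -0.00050182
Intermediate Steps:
c(T) = -T³/3 (c(T) = -T*T²/3 = -T³/3)
p = 55474561792 (p = -171404*(-323648) = 55474561792)
(c(436) - 210876)/(p + 99936) = (-⅓*436³ - 210876)/(55474561792 + 99936) = (-⅓*82881856 - 210876)/55474661728 = (-82881856/3 - 210876)*(1/55474661728) = -83514484/3*1/55474661728 = -20878621/41605996296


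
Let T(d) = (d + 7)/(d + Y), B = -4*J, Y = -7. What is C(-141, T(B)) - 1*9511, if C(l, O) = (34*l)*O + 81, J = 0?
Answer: -4636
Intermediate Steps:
B = 0 (B = -4*0 = 0)
T(d) = (7 + d)/(-7 + d) (T(d) = (d + 7)/(d - 7) = (7 + d)/(-7 + d))
C(l, O) = 81 + 34*O*l (C(l, O) = 34*O*l + 81 = 81 + 34*O*l)
C(-141, T(B)) - 1*9511 = (81 + 34*((7 + 0)/(-7 + 0))*(-141)) - 1*9511 = (81 + 34*(7/(-7))*(-141)) - 9511 = (81 + 34*(-1/7*7)*(-141)) - 9511 = (81 + 34*(-1)*(-141)) - 9511 = (81 + 4794) - 9511 = 4875 - 9511 = -4636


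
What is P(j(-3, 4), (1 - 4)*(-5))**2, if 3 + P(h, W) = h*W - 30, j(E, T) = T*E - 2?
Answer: 59049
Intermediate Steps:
j(E, T) = -2 + E*T (j(E, T) = E*T - 2 = -2 + E*T)
P(h, W) = -33 + W*h (P(h, W) = -3 + (h*W - 30) = -3 + (W*h - 30) = -3 + (-30 + W*h) = -33 + W*h)
P(j(-3, 4), (1 - 4)*(-5))**2 = (-33 + ((1 - 4)*(-5))*(-2 - 3*4))**2 = (-33 + (-3*(-5))*(-2 - 12))**2 = (-33 + 15*(-14))**2 = (-33 - 210)**2 = (-243)**2 = 59049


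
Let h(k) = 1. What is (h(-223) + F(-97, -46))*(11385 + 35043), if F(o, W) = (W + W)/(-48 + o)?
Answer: 11003436/145 ≈ 75886.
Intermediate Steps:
F(o, W) = 2*W/(-48 + o) (F(o, W) = (2*W)/(-48 + o) = 2*W/(-48 + o))
(h(-223) + F(-97, -46))*(11385 + 35043) = (1 + 2*(-46)/(-48 - 97))*(11385 + 35043) = (1 + 2*(-46)/(-145))*46428 = (1 + 2*(-46)*(-1/145))*46428 = (1 + 92/145)*46428 = (237/145)*46428 = 11003436/145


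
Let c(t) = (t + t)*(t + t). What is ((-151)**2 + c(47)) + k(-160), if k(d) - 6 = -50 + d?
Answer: 31433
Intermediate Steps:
k(d) = -44 + d (k(d) = 6 + (-50 + d) = -44 + d)
c(t) = 4*t**2 (c(t) = (2*t)*(2*t) = 4*t**2)
((-151)**2 + c(47)) + k(-160) = ((-151)**2 + 4*47**2) + (-44 - 160) = (22801 + 4*2209) - 204 = (22801 + 8836) - 204 = 31637 - 204 = 31433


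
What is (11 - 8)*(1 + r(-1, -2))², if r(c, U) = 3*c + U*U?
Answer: 12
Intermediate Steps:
r(c, U) = U² + 3*c (r(c, U) = 3*c + U² = U² + 3*c)
(11 - 8)*(1 + r(-1, -2))² = (11 - 8)*(1 + ((-2)² + 3*(-1)))² = 3*(1 + (4 - 3))² = 3*(1 + 1)² = 3*2² = 3*4 = 12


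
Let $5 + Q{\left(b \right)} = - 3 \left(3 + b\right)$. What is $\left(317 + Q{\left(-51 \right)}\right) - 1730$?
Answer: $-1274$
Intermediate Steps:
$Q{\left(b \right)} = -14 - 3 b$ ($Q{\left(b \right)} = -5 - 3 \left(3 + b\right) = -5 - \left(9 + 3 b\right) = -14 - 3 b$)
$\left(317 + Q{\left(-51 \right)}\right) - 1730 = \left(317 - -139\right) - 1730 = \left(317 + \left(-14 + 153\right)\right) - 1730 = \left(317 + 139\right) - 1730 = 456 - 1730 = -1274$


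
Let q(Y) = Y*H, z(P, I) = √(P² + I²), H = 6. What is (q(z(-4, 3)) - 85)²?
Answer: 3025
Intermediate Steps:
z(P, I) = √(I² + P²)
q(Y) = 6*Y (q(Y) = Y*6 = 6*Y)
(q(z(-4, 3)) - 85)² = (6*√(3² + (-4)²) - 85)² = (6*√(9 + 16) - 85)² = (6*√25 - 85)² = (6*5 - 85)² = (30 - 85)² = (-55)² = 3025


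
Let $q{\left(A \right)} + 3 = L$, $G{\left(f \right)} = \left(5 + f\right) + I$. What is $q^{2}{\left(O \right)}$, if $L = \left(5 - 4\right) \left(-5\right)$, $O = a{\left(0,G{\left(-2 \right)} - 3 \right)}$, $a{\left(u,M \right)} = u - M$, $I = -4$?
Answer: $64$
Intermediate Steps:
$G{\left(f \right)} = 1 + f$ ($G{\left(f \right)} = \left(5 + f\right) - 4 = 1 + f$)
$O = 4$ ($O = 0 - \left(\left(1 - 2\right) - 3\right) = 0 - \left(-1 - 3\right) = 0 - -4 = 0 + 4 = 4$)
$L = -5$ ($L = 1 \left(-5\right) = -5$)
$q{\left(A \right)} = -8$ ($q{\left(A \right)} = -3 - 5 = -8$)
$q^{2}{\left(O \right)} = \left(-8\right)^{2} = 64$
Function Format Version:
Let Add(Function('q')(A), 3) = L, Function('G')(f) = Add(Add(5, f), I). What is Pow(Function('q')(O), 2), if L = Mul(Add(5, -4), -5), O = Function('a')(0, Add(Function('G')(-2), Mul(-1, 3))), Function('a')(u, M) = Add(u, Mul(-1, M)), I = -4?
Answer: 64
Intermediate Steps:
Function('G')(f) = Add(1, f) (Function('G')(f) = Add(Add(5, f), -4) = Add(1, f))
O = 4 (O = Add(0, Mul(-1, Add(Add(1, -2), Mul(-1, 3)))) = Add(0, Mul(-1, Add(-1, -3))) = Add(0, Mul(-1, -4)) = Add(0, 4) = 4)
L = -5 (L = Mul(1, -5) = -5)
Function('q')(A) = -8 (Function('q')(A) = Add(-3, -5) = -8)
Pow(Function('q')(O), 2) = Pow(-8, 2) = 64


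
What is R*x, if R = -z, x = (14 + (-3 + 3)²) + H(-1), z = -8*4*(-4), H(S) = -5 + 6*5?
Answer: -4992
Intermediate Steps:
H(S) = 25 (H(S) = -5 + 30 = 25)
z = 128 (z = -32*(-4) = 128)
x = 39 (x = (14 + (-3 + 3)²) + 25 = (14 + 0²) + 25 = (14 + 0) + 25 = 14 + 25 = 39)
R = -128 (R = -1*128 = -128)
R*x = -128*39 = -4992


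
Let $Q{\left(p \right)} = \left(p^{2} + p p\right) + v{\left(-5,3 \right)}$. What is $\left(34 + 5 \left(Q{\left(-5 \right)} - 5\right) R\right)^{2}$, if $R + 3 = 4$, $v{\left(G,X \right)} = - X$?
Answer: $59536$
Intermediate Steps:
$R = 1$ ($R = -3 + 4 = 1$)
$Q{\left(p \right)} = -3 + 2 p^{2}$ ($Q{\left(p \right)} = \left(p^{2} + p p\right) - 3 = \left(p^{2} + p^{2}\right) - 3 = 2 p^{2} - 3 = -3 + 2 p^{2}$)
$\left(34 + 5 \left(Q{\left(-5 \right)} - 5\right) R\right)^{2} = \left(34 + 5 \left(\left(-3 + 2 \left(-5\right)^{2}\right) - 5\right) 1\right)^{2} = \left(34 + 5 \left(\left(-3 + 2 \cdot 25\right) - 5\right) 1\right)^{2} = \left(34 + 5 \left(\left(-3 + 50\right) - 5\right) 1\right)^{2} = \left(34 + 5 \left(47 - 5\right) 1\right)^{2} = \left(34 + 5 \cdot 42 \cdot 1\right)^{2} = \left(34 + 210 \cdot 1\right)^{2} = \left(34 + 210\right)^{2} = 244^{2} = 59536$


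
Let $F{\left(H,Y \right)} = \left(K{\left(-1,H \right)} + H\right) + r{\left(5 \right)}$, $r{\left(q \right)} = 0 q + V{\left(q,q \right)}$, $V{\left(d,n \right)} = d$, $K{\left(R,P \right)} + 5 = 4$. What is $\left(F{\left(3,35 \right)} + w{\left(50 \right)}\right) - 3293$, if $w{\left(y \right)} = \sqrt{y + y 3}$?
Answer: $-3286 + 10 \sqrt{2} \approx -3271.9$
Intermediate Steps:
$K{\left(R,P \right)} = -1$ ($K{\left(R,P \right)} = -5 + 4 = -1$)
$r{\left(q \right)} = q$ ($r{\left(q \right)} = 0 q + q = 0 + q = q$)
$F{\left(H,Y \right)} = 4 + H$ ($F{\left(H,Y \right)} = \left(-1 + H\right) + 5 = 4 + H$)
$w{\left(y \right)} = 2 \sqrt{y}$ ($w{\left(y \right)} = \sqrt{y + 3 y} = \sqrt{4 y} = 2 \sqrt{y}$)
$\left(F{\left(3,35 \right)} + w{\left(50 \right)}\right) - 3293 = \left(\left(4 + 3\right) + 2 \sqrt{50}\right) - 3293 = \left(7 + 2 \cdot 5 \sqrt{2}\right) - 3293 = \left(7 + 10 \sqrt{2}\right) - 3293 = -3286 + 10 \sqrt{2}$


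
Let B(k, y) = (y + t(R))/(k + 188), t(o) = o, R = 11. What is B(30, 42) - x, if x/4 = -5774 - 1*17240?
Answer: 20068261/218 ≈ 92056.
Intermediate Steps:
B(k, y) = (11 + y)/(188 + k) (B(k, y) = (y + 11)/(k + 188) = (11 + y)/(188 + k))
x = -92056 (x = 4*(-5774 - 1*17240) = 4*(-5774 - 17240) = 4*(-23014) = -92056)
B(30, 42) - x = (11 + 42)/(188 + 30) - 1*(-92056) = 53/218 + 92056 = 20068261/218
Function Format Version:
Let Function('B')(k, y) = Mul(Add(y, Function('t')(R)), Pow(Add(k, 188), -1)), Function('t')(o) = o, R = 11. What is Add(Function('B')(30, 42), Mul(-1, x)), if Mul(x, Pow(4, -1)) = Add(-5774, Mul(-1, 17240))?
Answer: Rational(20068261, 218) ≈ 92056.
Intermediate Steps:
Function('B')(k, y) = Mul(Pow(Add(188, k), -1), Add(11, y)) (Function('B')(k, y) = Mul(Add(y, 11), Pow(Add(k, 188), -1)) = Mul(Add(11, y), Pow(Add(188, k), -1)) = Mul(Pow(Add(188, k), -1), Add(11, y)))
x = -92056 (x = Mul(4, Add(-5774, Mul(-1, 17240))) = Mul(4, Add(-5774, -17240)) = Mul(4, -23014) = -92056)
Add(Function('B')(30, 42), Mul(-1, x)) = Add(Mul(Pow(Add(188, 30), -1), Add(11, 42)), Mul(-1, -92056)) = Add(Mul(Pow(218, -1), 53), 92056) = Add(Mul(Rational(1, 218), 53), 92056) = Add(Rational(53, 218), 92056) = Rational(20068261, 218)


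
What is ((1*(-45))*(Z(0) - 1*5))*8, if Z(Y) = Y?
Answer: 1800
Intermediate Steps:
((1*(-45))*(Z(0) - 1*5))*8 = ((1*(-45))*(0 - 1*5))*8 = -45*(0 - 5)*8 = -45*(-5)*8 = 225*8 = 1800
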